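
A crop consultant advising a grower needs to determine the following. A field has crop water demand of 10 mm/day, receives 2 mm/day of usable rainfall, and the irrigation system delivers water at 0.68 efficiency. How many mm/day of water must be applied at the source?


IWR = (ETc - Pe) / Ea
    = (10 - 2) / 0.68
    = 8 / 0.68
    = 11.76 mm/day


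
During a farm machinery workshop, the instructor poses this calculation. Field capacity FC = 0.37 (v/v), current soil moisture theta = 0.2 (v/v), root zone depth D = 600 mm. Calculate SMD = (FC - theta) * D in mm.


SMD = (FC - theta) * D
    = (0.37 - 0.2) * 600
    = 0.170 * 600
    = 102 mm


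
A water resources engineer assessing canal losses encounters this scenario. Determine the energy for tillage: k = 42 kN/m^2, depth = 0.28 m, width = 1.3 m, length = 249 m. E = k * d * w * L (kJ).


E = k * d * w * L
  = 42 * 0.28 * 1.3 * 249
  = 3806.71 kJ


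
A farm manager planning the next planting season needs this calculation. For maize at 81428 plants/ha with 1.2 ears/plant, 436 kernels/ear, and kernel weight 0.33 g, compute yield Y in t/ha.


Y = density * ears * kernels * kw
  = 81428 * 1.2 * 436 * 0.33 g/ha
  = 14059032.77 g/ha
  = 14059.03 kg/ha = 14.06 t/ha


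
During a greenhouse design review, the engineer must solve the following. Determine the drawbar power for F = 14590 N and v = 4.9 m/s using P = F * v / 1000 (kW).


P = F * v / 1000
  = 14590 * 4.9 / 1000
  = 71491 / 1000
  = 71.49 kW


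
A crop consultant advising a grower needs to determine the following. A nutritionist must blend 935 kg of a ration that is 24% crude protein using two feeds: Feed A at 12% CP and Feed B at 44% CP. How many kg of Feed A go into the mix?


parts_A = CP_b - target = 44 - 24 = 20
parts_B = target - CP_a = 24 - 12 = 12
total_parts = 20 + 12 = 32
Feed A = 935 * 20 / 32 = 584.38 kg
Feed B = 935 * 12 / 32 = 350.63 kg

584.38 kg


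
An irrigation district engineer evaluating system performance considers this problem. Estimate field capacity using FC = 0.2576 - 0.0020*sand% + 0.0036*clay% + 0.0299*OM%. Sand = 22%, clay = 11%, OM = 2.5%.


FC = 0.2576 - 0.0020*22 + 0.0036*11 + 0.0299*2.5
   = 0.2576 - 0.0440 + 0.0396 + 0.0748
   = 0.3280


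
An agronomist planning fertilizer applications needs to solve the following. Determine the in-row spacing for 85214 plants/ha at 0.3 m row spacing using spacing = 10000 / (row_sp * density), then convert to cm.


spacing = 10000 / (row_sp * density)
        = 10000 / (0.3 * 85214)
        = 10000 / 25564.20
        = 0.39117 m = 39.12 cm


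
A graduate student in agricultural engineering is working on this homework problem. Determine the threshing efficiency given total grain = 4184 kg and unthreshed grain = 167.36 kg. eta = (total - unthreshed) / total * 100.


eta = (total - unthreshed) / total * 100
    = (4184 - 167.36) / 4184 * 100
    = 4016.64 / 4184 * 100
    = 96%


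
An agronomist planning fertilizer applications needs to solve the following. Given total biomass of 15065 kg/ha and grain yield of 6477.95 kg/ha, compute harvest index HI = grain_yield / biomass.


HI = grain_yield / biomass
   = 6477.95 / 15065
   = 0.43


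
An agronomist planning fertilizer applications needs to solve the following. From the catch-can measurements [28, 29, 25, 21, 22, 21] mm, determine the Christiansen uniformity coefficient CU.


xbar = 146 / 6 = 24.333
sum|xi - xbar| = 18
CU = 100 * (1 - 18 / (6 * 24.333))
   = 100 * (1 - 0.1233)
   = 87.67%


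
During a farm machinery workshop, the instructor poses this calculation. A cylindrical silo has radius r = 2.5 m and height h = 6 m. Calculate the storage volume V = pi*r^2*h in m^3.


V = pi * r^2 * h
  = pi * 2.5^2 * 6
  = pi * 6.25 * 6
  = 117.81 m^3


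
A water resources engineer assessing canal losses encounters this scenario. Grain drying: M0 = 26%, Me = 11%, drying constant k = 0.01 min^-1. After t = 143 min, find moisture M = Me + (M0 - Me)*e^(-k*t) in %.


M = Me + (M0 - Me) * e^(-k*t)
  = 11 + (26 - 11) * e^(-0.01*143)
  = 11 + 15 * e^(-1.430)
  = 11 + 15 * 0.23931
  = 11 + 3.5896
  = 14.59%


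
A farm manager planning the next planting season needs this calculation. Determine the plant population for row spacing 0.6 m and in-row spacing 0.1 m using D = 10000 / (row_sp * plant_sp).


D = 10000 / (row_sp * plant_sp)
  = 10000 / (0.6 * 0.1)
  = 10000 / 0.0600
  = 166666.67 plants/ha


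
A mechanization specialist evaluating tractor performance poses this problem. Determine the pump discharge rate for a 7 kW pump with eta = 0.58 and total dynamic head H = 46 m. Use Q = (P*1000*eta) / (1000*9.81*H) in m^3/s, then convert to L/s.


Q = (P * 1000 * eta) / (rho * g * H)
  = (7 * 1000 * 0.58) / (1000 * 9.81 * 46)
  = 4060 / 451260
  = 0.00900 m^3/s = 9.00 L/s


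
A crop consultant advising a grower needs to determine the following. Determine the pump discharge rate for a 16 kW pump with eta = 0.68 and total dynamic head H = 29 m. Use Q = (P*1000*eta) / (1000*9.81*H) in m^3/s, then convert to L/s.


Q = (P * 1000 * eta) / (rho * g * H)
  = (16 * 1000 * 0.68) / (1000 * 9.81 * 29)
  = 10880 / 284490
  = 0.03824 m^3/s = 38.24 L/s


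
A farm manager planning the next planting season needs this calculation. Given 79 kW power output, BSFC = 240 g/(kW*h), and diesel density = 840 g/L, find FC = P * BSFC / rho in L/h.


FC = P * BSFC / rho_fuel
   = 79 * 240 / 840
   = 18960 / 840
   = 22.57 L/h


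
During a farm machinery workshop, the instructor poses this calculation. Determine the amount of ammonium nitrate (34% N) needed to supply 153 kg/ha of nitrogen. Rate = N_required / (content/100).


Rate = N_required / (N_content / 100)
     = 153 / (34 / 100)
     = 153 / 0.34
     = 450 kg/ha


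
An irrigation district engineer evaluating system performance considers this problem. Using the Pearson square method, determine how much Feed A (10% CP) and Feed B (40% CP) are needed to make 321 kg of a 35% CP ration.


parts_A = CP_b - target = 40 - 35 = 5
parts_B = target - CP_a = 35 - 10 = 25
total_parts = 5 + 25 = 30
Feed A = 321 * 5 / 30 = 53.50 kg
Feed B = 321 * 25 / 30 = 267.50 kg

53.50 kg


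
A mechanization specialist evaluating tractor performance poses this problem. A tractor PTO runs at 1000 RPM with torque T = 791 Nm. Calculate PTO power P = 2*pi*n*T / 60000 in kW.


P = 2*pi*n*T / 60000
  = 2*pi * 1000 * 791 / 60000
  = 4969999.58 / 60000
  = 82.83 kW


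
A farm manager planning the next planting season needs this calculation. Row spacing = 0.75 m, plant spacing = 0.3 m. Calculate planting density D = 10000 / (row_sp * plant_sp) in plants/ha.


D = 10000 / (row_sp * plant_sp)
  = 10000 / (0.75 * 0.3)
  = 10000 / 0.2250
  = 44444.44 plants/ha


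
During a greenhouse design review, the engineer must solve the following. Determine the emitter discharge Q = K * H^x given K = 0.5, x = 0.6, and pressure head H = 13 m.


Q = K * H^x
  = 0.5 * 13^0.6
  = 0.5 * 4.6598
  = 2.33 L/h


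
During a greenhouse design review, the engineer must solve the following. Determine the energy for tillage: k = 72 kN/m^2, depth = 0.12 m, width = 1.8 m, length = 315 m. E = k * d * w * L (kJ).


E = k * d * w * L
  = 72 * 0.12 * 1.8 * 315
  = 4898.88 kJ


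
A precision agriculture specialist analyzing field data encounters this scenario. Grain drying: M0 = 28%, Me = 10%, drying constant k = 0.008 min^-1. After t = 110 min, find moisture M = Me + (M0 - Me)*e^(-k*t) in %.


M = Me + (M0 - Me) * e^(-k*t)
  = 10 + (28 - 10) * e^(-0.008*110)
  = 10 + 18 * e^(-0.880)
  = 10 + 18 * 0.41478
  = 10 + 7.4661
  = 17.47%


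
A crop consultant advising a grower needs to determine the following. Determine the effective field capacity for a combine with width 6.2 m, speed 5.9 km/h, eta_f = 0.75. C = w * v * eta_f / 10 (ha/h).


C = w * v * eta_f / 10
  = 6.2 * 5.9 * 0.75 / 10
  = 27.44 / 10
  = 2.74 ha/h


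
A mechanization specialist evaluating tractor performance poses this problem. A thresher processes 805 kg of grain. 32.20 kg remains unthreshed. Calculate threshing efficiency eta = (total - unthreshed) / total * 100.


eta = (total - unthreshed) / total * 100
    = (805 - 32.20) / 805 * 100
    = 772.80 / 805 * 100
    = 96%


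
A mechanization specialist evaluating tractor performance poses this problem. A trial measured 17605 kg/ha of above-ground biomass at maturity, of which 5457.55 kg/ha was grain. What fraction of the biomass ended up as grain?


HI = grain_yield / biomass
   = 5457.55 / 17605
   = 0.31


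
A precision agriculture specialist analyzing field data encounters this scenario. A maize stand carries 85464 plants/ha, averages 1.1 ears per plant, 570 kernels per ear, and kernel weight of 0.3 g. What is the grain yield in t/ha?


Y = density * ears * kernels * kw
  = 85464 * 1.1 * 570 * 0.3 g/ha
  = 16075778.40 g/ha
  = 16075.78 kg/ha = 16.08 t/ha


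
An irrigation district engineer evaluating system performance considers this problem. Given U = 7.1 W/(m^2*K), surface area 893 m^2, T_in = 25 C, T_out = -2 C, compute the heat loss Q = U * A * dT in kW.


dT = 25 - (-2) = 27 K
Q = U * A * dT
  = 7.1 * 893 * 27
  = 171188.10 W = 171.19 kW


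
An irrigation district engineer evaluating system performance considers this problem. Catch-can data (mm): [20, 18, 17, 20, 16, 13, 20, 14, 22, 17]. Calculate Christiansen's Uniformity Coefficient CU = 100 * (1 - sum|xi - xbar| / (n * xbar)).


xbar = 177 / 10 = 17.700
sum|xi - xbar| = 23
CU = 100 * (1 - 23 / (10 * 17.700))
   = 100 * (1 - 0.1299)
   = 87.01%


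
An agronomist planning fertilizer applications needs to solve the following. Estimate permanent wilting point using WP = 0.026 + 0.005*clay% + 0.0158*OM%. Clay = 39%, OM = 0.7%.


WP = 0.026 + 0.005*39 + 0.0158*0.7
   = 0.026 + 0.1950 + 0.0111
   = 0.2321


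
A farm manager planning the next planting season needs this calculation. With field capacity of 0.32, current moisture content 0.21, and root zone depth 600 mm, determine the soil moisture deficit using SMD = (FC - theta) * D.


SMD = (FC - theta) * D
    = (0.32 - 0.21) * 600
    = 0.110 * 600
    = 66 mm


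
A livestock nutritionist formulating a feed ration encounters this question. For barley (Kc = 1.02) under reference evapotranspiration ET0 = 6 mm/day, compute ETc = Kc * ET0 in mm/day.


ETc = Kc * ET0
    = 1.02 * 6
    = 6.12 mm/day


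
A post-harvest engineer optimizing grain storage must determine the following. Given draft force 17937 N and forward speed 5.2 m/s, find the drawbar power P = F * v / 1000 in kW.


P = F * v / 1000
  = 17937 * 5.2 / 1000
  = 93272.40 / 1000
  = 93.27 kW


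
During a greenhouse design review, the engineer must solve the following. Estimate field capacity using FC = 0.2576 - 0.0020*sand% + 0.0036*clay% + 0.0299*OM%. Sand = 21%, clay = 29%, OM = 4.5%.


FC = 0.2576 - 0.0020*21 + 0.0036*29 + 0.0299*4.5
   = 0.2576 - 0.0420 + 0.1044 + 0.1346
   = 0.4546


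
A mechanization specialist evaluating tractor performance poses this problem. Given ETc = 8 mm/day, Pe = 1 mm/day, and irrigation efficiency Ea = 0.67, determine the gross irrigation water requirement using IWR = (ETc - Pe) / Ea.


IWR = (ETc - Pe) / Ea
    = (8 - 1) / 0.67
    = 7 / 0.67
    = 10.45 mm/day


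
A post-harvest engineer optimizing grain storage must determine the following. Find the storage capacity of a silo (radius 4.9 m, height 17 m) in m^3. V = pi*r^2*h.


V = pi * r^2 * h
  = pi * 4.9^2 * 17
  = pi * 24.01 * 17
  = 1282.30 m^3


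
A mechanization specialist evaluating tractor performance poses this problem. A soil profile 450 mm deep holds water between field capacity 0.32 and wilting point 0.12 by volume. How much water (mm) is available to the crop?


AW = (FC - WP) * D
   = (0.32 - 0.12) * 450
   = 0.20 * 450
   = 90 mm


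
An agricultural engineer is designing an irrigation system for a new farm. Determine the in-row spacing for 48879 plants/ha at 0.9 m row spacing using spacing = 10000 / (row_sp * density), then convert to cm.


spacing = 10000 / (row_sp * density)
        = 10000 / (0.9 * 48879)
        = 10000 / 43991.10
        = 0.22732 m = 22.73 cm


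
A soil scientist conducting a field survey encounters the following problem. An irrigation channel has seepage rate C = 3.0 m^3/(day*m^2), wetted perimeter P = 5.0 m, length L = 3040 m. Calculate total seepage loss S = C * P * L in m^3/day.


S = C * P * L
  = 3.0 * 5.0 * 3040
  = 45600 m^3/day


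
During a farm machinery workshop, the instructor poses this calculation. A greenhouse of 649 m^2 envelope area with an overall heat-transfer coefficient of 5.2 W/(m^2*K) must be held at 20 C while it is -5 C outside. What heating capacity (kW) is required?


dT = 20 - (-5) = 25 K
Q = U * A * dT
  = 5.2 * 649 * 25
  = 84370 W = 84.37 kW


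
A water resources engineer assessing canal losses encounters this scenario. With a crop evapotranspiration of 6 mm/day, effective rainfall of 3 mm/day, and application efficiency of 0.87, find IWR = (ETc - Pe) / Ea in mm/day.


IWR = (ETc - Pe) / Ea
    = (6 - 3) / 0.87
    = 3 / 0.87
    = 3.45 mm/day


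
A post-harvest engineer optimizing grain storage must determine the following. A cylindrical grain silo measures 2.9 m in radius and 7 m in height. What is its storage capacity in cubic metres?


V = pi * r^2 * h
  = pi * 2.9^2 * 7
  = pi * 8.41 * 7
  = 184.95 m^3


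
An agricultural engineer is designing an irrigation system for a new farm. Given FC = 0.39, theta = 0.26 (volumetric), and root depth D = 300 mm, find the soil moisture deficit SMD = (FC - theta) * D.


SMD = (FC - theta) * D
    = (0.39 - 0.26) * 300
    = 0.130 * 300
    = 39 mm


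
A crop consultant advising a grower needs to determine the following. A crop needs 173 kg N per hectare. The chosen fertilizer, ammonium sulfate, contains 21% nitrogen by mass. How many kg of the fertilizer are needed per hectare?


Rate = N_required / (N_content / 100)
     = 173 / (21 / 100)
     = 173 / 0.21
     = 823.81 kg/ha


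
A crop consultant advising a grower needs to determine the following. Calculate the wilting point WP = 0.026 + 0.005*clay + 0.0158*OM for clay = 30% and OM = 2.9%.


WP = 0.026 + 0.005*30 + 0.0158*2.9
   = 0.026 + 0.1500 + 0.0458
   = 0.2218


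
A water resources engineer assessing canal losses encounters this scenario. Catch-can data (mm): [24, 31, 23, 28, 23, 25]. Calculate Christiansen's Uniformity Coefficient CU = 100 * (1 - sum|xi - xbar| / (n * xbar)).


xbar = 154 / 6 = 25.667
sum|xi - xbar| = 15.333
CU = 100 * (1 - 15.333 / (6 * 25.667))
   = 100 * (1 - 0.0996)
   = 90.04%


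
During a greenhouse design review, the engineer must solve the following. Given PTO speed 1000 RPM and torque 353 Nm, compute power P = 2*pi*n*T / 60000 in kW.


P = 2*pi*n*T / 60000
  = 2*pi * 1000 * 353 / 60000
  = 2217964.41 / 60000
  = 36.97 kW


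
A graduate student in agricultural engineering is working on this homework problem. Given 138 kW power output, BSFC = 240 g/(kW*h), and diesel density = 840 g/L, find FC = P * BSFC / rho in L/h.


FC = P * BSFC / rho_fuel
   = 138 * 240 / 840
   = 33120 / 840
   = 39.43 L/h


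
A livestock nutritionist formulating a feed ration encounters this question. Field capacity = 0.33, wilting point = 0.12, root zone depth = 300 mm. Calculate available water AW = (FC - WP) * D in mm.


AW = (FC - WP) * D
   = (0.33 - 0.12) * 300
   = 0.21 * 300
   = 63 mm


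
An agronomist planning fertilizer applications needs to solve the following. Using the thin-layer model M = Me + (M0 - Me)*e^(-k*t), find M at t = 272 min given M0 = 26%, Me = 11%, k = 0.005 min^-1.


M = Me + (M0 - Me) * e^(-k*t)
  = 11 + (26 - 11) * e^(-0.005*272)
  = 11 + 15 * e^(-1.360)
  = 11 + 15 * 0.25666
  = 11 + 3.8499
  = 14.85%


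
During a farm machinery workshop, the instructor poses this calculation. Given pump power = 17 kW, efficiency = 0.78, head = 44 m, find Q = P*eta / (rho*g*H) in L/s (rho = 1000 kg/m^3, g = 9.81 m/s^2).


Q = (P * 1000 * eta) / (rho * g * H)
  = (17 * 1000 * 0.78) / (1000 * 9.81 * 44)
  = 13260 / 431640
  = 0.03072 m^3/s = 30.72 L/s


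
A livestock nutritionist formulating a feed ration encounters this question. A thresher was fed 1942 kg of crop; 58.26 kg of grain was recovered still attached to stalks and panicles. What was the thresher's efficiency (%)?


eta = (total - unthreshed) / total * 100
    = (1942 - 58.26) / 1942 * 100
    = 1883.74 / 1942 * 100
    = 97%


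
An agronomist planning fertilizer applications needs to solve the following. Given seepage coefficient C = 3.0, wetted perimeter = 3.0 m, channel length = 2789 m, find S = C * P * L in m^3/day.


S = C * P * L
  = 3.0 * 3.0 * 2789
  = 25101 m^3/day


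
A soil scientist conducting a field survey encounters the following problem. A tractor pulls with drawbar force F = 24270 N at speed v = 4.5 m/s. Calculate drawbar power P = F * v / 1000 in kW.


P = F * v / 1000
  = 24270 * 4.5 / 1000
  = 109215 / 1000
  = 109.22 kW


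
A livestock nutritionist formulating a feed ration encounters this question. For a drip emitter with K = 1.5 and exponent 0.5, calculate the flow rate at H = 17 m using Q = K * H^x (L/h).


Q = K * H^x
  = 1.5 * 17^0.5
  = 1.5 * 4.1231
  = 6.18 L/h


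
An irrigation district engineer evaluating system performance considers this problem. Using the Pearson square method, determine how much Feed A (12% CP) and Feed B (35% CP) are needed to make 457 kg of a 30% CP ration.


parts_A = CP_b - target = 35 - 30 = 5
parts_B = target - CP_a = 30 - 12 = 18
total_parts = 5 + 18 = 23
Feed A = 457 * 5 / 23 = 99.35 kg
Feed B = 457 * 18 / 23 = 357.65 kg

99.35 kg


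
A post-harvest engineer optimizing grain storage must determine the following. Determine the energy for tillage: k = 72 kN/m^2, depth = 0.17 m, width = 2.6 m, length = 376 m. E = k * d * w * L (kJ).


E = k * d * w * L
  = 72 * 0.17 * 2.6 * 376
  = 11965.82 kJ


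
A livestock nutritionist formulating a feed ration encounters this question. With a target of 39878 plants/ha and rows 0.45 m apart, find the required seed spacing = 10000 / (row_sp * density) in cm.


spacing = 10000 / (row_sp * density)
        = 10000 / (0.45 * 39878)
        = 10000 / 17945.10
        = 0.55726 m = 55.73 cm


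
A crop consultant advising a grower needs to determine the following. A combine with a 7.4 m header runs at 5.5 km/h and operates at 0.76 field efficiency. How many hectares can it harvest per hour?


C = w * v * eta_f / 10
  = 7.4 * 5.5 * 0.76 / 10
  = 30.93 / 10
  = 3.09 ha/h


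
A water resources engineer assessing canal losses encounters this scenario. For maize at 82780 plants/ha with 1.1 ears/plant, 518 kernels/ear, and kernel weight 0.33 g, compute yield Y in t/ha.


Y = density * ears * kernels * kw
  = 82780 * 1.1 * 518 * 0.33 g/ha
  = 15565454.52 g/ha
  = 15565.45 kg/ha = 15.57 t/ha


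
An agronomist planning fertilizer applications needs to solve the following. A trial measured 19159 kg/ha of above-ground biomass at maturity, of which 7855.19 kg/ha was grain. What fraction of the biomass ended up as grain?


HI = grain_yield / biomass
   = 7855.19 / 19159
   = 0.41


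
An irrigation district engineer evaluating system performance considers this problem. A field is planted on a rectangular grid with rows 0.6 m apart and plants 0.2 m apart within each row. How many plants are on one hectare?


D = 10000 / (row_sp * plant_sp)
  = 10000 / (0.6 * 0.2)
  = 10000 / 0.1200
  = 83333.33 plants/ha


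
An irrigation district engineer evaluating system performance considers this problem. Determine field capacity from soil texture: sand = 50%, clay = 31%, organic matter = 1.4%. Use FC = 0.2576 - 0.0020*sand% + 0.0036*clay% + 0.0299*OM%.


FC = 0.2576 - 0.0020*50 + 0.0036*31 + 0.0299*1.4
   = 0.2576 - 0.1000 + 0.1116 + 0.0419
   = 0.3111


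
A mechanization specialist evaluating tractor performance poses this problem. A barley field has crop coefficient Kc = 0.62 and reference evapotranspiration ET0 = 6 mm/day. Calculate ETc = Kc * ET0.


ETc = Kc * ET0
    = 0.62 * 6
    = 3.72 mm/day


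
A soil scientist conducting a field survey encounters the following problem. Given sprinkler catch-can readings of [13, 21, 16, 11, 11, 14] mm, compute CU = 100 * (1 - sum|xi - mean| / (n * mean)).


xbar = 86 / 6 = 14.333
sum|xi - xbar| = 16.667
CU = 100 * (1 - 16.667 / (6 * 14.333))
   = 100 * (1 - 0.1938)
   = 80.62%


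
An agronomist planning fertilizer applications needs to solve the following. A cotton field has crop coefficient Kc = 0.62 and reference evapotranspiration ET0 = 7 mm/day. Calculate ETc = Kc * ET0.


ETc = Kc * ET0
    = 0.62 * 7
    = 4.34 mm/day


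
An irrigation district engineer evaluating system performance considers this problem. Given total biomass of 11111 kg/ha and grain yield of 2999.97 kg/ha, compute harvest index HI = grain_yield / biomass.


HI = grain_yield / biomass
   = 2999.97 / 11111
   = 0.27


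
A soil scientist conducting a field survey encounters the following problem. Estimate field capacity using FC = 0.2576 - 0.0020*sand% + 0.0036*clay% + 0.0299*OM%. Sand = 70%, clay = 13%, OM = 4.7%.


FC = 0.2576 - 0.0020*70 + 0.0036*13 + 0.0299*4.7
   = 0.2576 - 0.1400 + 0.0468 + 0.1405
   = 0.3049


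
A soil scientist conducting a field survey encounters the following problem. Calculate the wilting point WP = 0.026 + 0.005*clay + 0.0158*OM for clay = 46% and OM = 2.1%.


WP = 0.026 + 0.005*46 + 0.0158*2.1
   = 0.026 + 0.2300 + 0.0332
   = 0.2892


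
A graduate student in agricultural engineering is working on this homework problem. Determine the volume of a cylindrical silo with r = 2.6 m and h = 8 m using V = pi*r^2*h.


V = pi * r^2 * h
  = pi * 2.6^2 * 8
  = pi * 6.76 * 8
  = 169.90 m^3


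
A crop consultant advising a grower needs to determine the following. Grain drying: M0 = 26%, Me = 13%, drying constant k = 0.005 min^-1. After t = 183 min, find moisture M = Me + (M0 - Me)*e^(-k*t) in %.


M = Me + (M0 - Me) * e^(-k*t)
  = 13 + (26 - 13) * e^(-0.005*183)
  = 13 + 13 * e^(-0.915)
  = 13 + 13 * 0.40052
  = 13 + 5.2067
  = 18.21%


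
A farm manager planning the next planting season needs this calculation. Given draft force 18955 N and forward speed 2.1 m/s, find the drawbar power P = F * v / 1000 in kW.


P = F * v / 1000
  = 18955 * 2.1 / 1000
  = 39805.50 / 1000
  = 39.81 kW


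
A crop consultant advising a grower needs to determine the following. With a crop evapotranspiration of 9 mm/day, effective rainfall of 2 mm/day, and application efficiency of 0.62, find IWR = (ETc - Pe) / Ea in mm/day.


IWR = (ETc - Pe) / Ea
    = (9 - 2) / 0.62
    = 7 / 0.62
    = 11.29 mm/day


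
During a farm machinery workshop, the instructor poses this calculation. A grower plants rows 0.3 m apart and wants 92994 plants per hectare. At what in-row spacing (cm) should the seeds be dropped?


spacing = 10000 / (row_sp * density)
        = 10000 / (0.3 * 92994)
        = 10000 / 27898.20
        = 0.35845 m = 35.84 cm


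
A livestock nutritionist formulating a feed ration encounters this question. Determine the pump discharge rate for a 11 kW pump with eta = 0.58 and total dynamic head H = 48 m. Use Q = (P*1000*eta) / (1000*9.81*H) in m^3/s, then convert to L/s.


Q = (P * 1000 * eta) / (rho * g * H)
  = (11 * 1000 * 0.58) / (1000 * 9.81 * 48)
  = 6380 / 470880
  = 0.01355 m^3/s = 13.55 L/s


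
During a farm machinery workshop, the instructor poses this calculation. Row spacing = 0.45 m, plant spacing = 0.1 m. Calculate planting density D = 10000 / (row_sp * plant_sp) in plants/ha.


D = 10000 / (row_sp * plant_sp)
  = 10000 / (0.45 * 0.1)
  = 10000 / 0.0450
  = 222222.22 plants/ha


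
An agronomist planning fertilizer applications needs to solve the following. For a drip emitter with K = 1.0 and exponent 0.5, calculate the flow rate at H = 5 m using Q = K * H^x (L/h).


Q = K * H^x
  = 1.0 * 5^0.5
  = 1.0 * 2.2361
  = 2.24 L/h


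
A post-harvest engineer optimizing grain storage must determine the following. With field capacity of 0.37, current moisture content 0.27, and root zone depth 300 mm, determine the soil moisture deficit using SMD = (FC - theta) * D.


SMD = (FC - theta) * D
    = (0.37 - 0.27) * 300
    = 0.100 * 300
    = 30 mm


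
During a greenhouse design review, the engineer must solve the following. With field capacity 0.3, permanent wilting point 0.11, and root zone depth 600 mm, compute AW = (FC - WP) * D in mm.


AW = (FC - WP) * D
   = (0.3 - 0.11) * 600
   = 0.19 * 600
   = 114 mm


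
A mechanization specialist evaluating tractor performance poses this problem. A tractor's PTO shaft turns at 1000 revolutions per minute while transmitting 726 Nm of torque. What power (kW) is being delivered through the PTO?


P = 2*pi*n*T / 60000
  = 2*pi * 1000 * 726 / 60000
  = 4561592.53 / 60000
  = 76.03 kW


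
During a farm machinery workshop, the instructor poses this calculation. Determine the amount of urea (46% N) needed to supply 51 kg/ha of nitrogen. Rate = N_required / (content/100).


Rate = N_required / (N_content / 100)
     = 51 / (46 / 100)
     = 51 / 0.46
     = 110.87 kg/ha


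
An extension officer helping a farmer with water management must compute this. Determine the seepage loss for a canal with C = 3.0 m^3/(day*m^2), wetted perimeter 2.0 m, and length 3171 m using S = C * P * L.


S = C * P * L
  = 3.0 * 2.0 * 3171
  = 19026 m^3/day


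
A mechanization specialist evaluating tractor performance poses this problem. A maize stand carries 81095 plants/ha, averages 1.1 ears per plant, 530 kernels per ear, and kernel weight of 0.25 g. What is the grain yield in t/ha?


Y = density * ears * kernels * kw
  = 81095 * 1.1 * 530 * 0.25 g/ha
  = 11819596.25 g/ha
  = 11819.60 kg/ha = 11.82 t/ha


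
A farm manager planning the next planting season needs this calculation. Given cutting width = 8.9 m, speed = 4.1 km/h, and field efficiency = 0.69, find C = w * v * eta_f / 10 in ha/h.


C = w * v * eta_f / 10
  = 8.9 * 4.1 * 0.69 / 10
  = 25.18 / 10
  = 2.52 ha/h


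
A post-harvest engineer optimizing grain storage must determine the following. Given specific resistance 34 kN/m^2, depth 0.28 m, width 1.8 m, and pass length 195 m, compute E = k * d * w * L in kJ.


E = k * d * w * L
  = 34 * 0.28 * 1.8 * 195
  = 3341.52 kJ


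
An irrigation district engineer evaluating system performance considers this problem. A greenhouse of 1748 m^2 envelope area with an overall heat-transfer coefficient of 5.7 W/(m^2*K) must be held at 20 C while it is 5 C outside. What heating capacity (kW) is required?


dT = 20 - (5) = 15 K
Q = U * A * dT
  = 5.7 * 1748 * 15
  = 149454 W = 149.45 kW


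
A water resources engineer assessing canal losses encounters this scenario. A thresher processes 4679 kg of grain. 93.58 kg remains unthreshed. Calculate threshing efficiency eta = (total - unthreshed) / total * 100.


eta = (total - unthreshed) / total * 100
    = (4679 - 93.58) / 4679 * 100
    = 4585.42 / 4679 * 100
    = 98%


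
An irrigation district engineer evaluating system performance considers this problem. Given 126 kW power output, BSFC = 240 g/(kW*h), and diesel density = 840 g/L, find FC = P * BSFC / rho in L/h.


FC = P * BSFC / rho_fuel
   = 126 * 240 / 840
   = 30240 / 840
   = 36 L/h


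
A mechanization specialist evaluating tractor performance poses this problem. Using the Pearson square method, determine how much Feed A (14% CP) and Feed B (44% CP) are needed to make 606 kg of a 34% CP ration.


parts_A = CP_b - target = 44 - 34 = 10
parts_B = target - CP_a = 34 - 14 = 20
total_parts = 10 + 20 = 30
Feed A = 606 * 10 / 30 = 202 kg
Feed B = 606 * 20 / 30 = 404 kg

202 kg


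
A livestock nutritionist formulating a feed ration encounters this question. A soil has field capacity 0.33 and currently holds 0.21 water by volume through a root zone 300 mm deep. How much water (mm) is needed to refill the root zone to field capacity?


SMD = (FC - theta) * D
    = (0.33 - 0.21) * 300
    = 0.120 * 300
    = 36 mm


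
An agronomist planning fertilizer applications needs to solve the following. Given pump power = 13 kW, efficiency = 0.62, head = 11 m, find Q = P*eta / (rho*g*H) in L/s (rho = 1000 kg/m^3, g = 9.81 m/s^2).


Q = (P * 1000 * eta) / (rho * g * H)
  = (13 * 1000 * 0.62) / (1000 * 9.81 * 11)
  = 8060 / 107910
  = 0.07469 m^3/s = 74.69 L/s


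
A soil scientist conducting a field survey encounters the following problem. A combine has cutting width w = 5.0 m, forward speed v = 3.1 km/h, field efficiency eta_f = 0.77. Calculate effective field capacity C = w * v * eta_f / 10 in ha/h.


C = w * v * eta_f / 10
  = 5.0 * 3.1 * 0.77 / 10
  = 11.94 / 10
  = 1.19 ha/h


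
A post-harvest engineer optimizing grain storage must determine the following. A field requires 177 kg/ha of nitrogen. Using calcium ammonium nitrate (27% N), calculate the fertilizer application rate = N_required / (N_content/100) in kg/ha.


Rate = N_required / (N_content / 100)
     = 177 / (27 / 100)
     = 177 / 0.27
     = 655.56 kg/ha


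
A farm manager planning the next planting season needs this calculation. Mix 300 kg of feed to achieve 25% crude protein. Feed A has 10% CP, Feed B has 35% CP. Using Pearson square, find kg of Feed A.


parts_A = CP_b - target = 35 - 25 = 10
parts_B = target - CP_a = 25 - 10 = 15
total_parts = 10 + 15 = 25
Feed A = 300 * 10 / 25 = 120 kg
Feed B = 300 * 15 / 25 = 180 kg

120 kg


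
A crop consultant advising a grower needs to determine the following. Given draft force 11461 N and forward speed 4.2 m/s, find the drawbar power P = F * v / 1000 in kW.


P = F * v / 1000
  = 11461 * 4.2 / 1000
  = 48136.20 / 1000
  = 48.14 kW


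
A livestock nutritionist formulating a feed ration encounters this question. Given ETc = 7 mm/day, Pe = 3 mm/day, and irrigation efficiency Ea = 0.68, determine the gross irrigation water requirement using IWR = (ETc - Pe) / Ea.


IWR = (ETc - Pe) / Ea
    = (7 - 3) / 0.68
    = 4 / 0.68
    = 5.88 mm/day


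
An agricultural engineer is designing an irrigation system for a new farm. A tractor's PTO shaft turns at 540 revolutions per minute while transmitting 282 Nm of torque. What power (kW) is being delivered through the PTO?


P = 2*pi*n*T / 60000
  = 2*pi * 540 * 282 / 60000
  = 956803.46 / 60000
  = 15.95 kW


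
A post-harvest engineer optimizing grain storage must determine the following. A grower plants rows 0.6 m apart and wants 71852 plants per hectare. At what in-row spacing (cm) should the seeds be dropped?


spacing = 10000 / (row_sp * density)
        = 10000 / (0.6 * 71852)
        = 10000 / 43111.20
        = 0.23196 m = 23.20 cm


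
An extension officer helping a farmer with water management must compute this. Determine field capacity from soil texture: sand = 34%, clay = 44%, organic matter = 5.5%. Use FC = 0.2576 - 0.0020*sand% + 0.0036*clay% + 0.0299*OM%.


FC = 0.2576 - 0.0020*34 + 0.0036*44 + 0.0299*5.5
   = 0.2576 - 0.0680 + 0.1584 + 0.1645
   = 0.5125


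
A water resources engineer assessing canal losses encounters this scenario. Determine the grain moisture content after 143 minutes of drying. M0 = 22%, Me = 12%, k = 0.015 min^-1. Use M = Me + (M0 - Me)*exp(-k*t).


M = Me + (M0 - Me) * e^(-k*t)
  = 12 + (22 - 12) * e^(-0.015*143)
  = 12 + 10 * e^(-2.145)
  = 12 + 10 * 0.11707
  = 12 + 1.1707
  = 13.17%


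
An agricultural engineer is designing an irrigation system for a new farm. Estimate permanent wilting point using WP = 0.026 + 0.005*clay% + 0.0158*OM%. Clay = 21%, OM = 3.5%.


WP = 0.026 + 0.005*21 + 0.0158*3.5
   = 0.026 + 0.1050 + 0.0553
   = 0.1863


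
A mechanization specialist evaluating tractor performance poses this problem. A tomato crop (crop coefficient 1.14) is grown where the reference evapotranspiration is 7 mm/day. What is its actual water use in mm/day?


ETc = Kc * ET0
    = 1.14 * 7
    = 7.98 mm/day


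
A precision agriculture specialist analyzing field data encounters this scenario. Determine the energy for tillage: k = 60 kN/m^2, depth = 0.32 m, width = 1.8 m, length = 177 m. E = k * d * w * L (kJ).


E = k * d * w * L
  = 60 * 0.32 * 1.8 * 177
  = 6117.12 kJ


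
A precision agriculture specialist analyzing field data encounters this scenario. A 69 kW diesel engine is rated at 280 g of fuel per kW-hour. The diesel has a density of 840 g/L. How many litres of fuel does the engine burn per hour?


FC = P * BSFC / rho_fuel
   = 69 * 280 / 840
   = 19320 / 840
   = 23 L/h


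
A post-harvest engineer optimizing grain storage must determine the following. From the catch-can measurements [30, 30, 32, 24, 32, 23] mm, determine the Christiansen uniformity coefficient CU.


xbar = 171 / 6 = 28.500
sum|xi - xbar| = 20
CU = 100 * (1 - 20 / (6 * 28.500))
   = 100 * (1 - 0.1170)
   = 88.30%


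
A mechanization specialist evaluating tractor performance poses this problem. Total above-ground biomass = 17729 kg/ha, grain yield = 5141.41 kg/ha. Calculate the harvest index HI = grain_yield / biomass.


HI = grain_yield / biomass
   = 5141.41 / 17729
   = 0.29


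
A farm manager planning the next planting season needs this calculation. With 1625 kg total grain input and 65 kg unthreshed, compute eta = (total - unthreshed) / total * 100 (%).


eta = (total - unthreshed) / total * 100
    = (1625 - 65) / 1625 * 100
    = 1560 / 1625 * 100
    = 96%


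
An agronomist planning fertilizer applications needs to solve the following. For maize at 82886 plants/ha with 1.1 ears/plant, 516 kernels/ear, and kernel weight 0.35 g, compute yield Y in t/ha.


Y = density * ears * kernels * kw
  = 82886 * 1.1 * 516 * 0.35 g/ha
  = 16466132.76 g/ha
  = 16466.13 kg/ha = 16.47 t/ha


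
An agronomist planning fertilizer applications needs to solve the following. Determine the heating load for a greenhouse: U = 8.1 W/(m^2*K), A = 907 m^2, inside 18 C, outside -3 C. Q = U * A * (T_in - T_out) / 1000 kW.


dT = 18 - (-3) = 21 K
Q = U * A * dT
  = 8.1 * 907 * 21
  = 154280.70 W = 154.28 kW


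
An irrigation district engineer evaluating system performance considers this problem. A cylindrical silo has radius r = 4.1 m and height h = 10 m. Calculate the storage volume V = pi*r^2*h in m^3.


V = pi * r^2 * h
  = pi * 4.1^2 * 10
  = pi * 16.81 * 10
  = 528.10 m^3


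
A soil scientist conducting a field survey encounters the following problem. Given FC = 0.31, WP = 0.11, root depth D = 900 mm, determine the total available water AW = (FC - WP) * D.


AW = (FC - WP) * D
   = (0.31 - 0.11) * 900
   = 0.20 * 900
   = 180 mm


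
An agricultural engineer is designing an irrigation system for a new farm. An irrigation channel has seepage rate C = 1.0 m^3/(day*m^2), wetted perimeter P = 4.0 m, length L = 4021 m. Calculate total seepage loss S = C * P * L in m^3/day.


S = C * P * L
  = 1.0 * 4.0 * 4021
  = 16084 m^3/day


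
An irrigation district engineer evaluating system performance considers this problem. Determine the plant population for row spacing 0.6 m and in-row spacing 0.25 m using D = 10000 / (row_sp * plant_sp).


D = 10000 / (row_sp * plant_sp)
  = 10000 / (0.6 * 0.25)
  = 10000 / 0.1500
  = 66666.67 plants/ha


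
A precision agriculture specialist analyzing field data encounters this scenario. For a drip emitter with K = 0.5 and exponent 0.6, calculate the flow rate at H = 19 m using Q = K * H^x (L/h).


Q = K * H^x
  = 0.5 * 19^0.6
  = 0.5 * 5.8513
  = 2.93 L/h


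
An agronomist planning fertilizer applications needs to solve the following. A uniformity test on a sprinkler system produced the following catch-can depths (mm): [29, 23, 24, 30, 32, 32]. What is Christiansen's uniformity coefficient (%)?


xbar = 170 / 6 = 28.333
sum|xi - xbar| = 19.333
CU = 100 * (1 - 19.333 / (6 * 28.333))
   = 100 * (1 - 0.1137)
   = 88.63%


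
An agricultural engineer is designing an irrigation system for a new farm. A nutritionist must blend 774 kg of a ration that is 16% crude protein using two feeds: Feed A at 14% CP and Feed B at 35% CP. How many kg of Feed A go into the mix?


parts_A = CP_b - target = 35 - 16 = 19
parts_B = target - CP_a = 16 - 14 = 2
total_parts = 19 + 2 = 21
Feed A = 774 * 19 / 21 = 700.29 kg
Feed B = 774 * 2 / 21 = 73.71 kg

700.29 kg


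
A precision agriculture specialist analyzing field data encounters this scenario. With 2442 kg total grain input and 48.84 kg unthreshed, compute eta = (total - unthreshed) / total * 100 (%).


eta = (total - unthreshed) / total * 100
    = (2442 - 48.84) / 2442 * 100
    = 2393.16 / 2442 * 100
    = 98%


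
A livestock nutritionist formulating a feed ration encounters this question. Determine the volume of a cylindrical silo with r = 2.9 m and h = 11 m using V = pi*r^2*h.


V = pi * r^2 * h
  = pi * 2.9^2 * 11
  = pi * 8.41 * 11
  = 290.63 m^3


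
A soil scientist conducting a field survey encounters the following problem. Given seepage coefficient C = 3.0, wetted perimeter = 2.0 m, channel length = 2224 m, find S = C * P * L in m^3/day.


S = C * P * L
  = 3.0 * 2.0 * 2224
  = 13344 m^3/day


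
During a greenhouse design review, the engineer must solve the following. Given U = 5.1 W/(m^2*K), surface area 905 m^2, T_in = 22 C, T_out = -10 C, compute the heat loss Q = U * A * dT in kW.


dT = 22 - (-10) = 32 K
Q = U * A * dT
  = 5.1 * 905 * 32
  = 147696 W = 147.70 kW


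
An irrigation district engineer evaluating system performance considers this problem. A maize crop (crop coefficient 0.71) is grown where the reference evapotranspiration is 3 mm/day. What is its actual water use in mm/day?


ETc = Kc * ET0
    = 0.71 * 3
    = 2.13 mm/day


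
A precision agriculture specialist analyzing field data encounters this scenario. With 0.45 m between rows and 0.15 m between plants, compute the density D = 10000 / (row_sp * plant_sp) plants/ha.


D = 10000 / (row_sp * plant_sp)
  = 10000 / (0.45 * 0.15)
  = 10000 / 0.0675
  = 148148.15 plants/ha


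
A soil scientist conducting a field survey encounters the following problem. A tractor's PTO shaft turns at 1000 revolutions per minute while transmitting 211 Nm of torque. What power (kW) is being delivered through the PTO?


P = 2*pi*n*T / 60000
  = 2*pi * 1000 * 211 / 60000
  = 1325752.10 / 60000
  = 22.10 kW


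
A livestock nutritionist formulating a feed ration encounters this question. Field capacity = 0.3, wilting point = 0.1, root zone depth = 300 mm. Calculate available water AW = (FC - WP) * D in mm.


AW = (FC - WP) * D
   = (0.3 - 0.1) * 300
   = 0.20 * 300
   = 60 mm


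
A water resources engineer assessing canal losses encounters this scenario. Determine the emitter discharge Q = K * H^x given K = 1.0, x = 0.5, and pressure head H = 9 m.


Q = K * H^x
  = 1.0 * 9^0.5
  = 1.0 * 3
  = 3 L/h


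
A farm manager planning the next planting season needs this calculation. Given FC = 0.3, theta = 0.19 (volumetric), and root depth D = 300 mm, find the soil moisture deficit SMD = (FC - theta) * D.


SMD = (FC - theta) * D
    = (0.3 - 0.19) * 300
    = 0.110 * 300
    = 33 mm


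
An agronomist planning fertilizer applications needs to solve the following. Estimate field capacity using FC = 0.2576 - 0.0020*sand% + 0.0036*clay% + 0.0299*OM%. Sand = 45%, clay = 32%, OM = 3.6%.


FC = 0.2576 - 0.0020*45 + 0.0036*32 + 0.0299*3.6
   = 0.2576 - 0.0900 + 0.1152 + 0.1076
   = 0.3904


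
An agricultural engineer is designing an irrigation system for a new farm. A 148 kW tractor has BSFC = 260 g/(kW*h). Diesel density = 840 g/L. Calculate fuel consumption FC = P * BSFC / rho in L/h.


FC = P * BSFC / rho_fuel
   = 148 * 260 / 840
   = 38480 / 840
   = 45.81 L/h
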